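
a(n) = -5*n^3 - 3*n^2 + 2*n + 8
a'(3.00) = -151.00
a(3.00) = -148.00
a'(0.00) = 2.00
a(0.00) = 8.00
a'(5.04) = -409.26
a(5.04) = -698.25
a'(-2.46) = -74.01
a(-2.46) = 59.36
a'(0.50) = -4.75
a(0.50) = 7.62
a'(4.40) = -314.80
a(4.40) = -467.20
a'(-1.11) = -9.82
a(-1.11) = 8.92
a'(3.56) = -209.46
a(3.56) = -248.49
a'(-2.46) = -74.01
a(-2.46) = 59.36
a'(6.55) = -680.84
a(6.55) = -1512.66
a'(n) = -15*n^2 - 6*n + 2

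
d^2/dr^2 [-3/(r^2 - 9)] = 18*(-r^2 - 3)/(r^2 - 9)^3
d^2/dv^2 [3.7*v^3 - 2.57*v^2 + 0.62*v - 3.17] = 22.2*v - 5.14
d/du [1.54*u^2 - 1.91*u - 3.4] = 3.08*u - 1.91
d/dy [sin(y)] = cos(y)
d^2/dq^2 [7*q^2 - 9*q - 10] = 14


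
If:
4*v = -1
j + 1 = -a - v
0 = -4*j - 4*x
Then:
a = x - 3/4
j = -x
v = -1/4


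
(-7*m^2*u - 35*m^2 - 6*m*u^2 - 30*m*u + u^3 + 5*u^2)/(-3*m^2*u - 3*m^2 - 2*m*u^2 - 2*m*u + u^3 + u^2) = (-7*m*u - 35*m + u^2 + 5*u)/(-3*m*u - 3*m + u^2 + u)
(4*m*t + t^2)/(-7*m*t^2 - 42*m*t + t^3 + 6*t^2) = (4*m + t)/(-7*m*t - 42*m + t^2 + 6*t)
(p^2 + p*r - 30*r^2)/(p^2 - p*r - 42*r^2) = (p - 5*r)/(p - 7*r)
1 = 1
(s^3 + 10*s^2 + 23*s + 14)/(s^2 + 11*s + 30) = (s^3 + 10*s^2 + 23*s + 14)/(s^2 + 11*s + 30)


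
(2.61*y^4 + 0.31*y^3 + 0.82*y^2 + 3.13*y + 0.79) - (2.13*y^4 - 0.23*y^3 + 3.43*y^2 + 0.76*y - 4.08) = 0.48*y^4 + 0.54*y^3 - 2.61*y^2 + 2.37*y + 4.87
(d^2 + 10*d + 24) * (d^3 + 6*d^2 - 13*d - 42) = d^5 + 16*d^4 + 71*d^3 - 28*d^2 - 732*d - 1008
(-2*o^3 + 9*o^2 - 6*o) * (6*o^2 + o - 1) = -12*o^5 + 52*o^4 - 25*o^3 - 15*o^2 + 6*o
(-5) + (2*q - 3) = 2*q - 8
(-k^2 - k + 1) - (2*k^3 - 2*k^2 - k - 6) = -2*k^3 + k^2 + 7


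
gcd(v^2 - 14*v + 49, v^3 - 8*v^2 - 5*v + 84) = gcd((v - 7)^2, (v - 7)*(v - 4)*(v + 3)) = v - 7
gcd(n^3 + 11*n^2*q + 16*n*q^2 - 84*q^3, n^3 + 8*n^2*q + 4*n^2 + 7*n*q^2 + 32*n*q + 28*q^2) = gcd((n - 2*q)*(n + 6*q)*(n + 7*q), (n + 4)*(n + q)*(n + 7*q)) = n + 7*q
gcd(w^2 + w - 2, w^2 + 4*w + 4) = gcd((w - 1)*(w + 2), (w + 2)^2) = w + 2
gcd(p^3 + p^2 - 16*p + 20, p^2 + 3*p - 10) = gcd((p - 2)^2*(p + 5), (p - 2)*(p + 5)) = p^2 + 3*p - 10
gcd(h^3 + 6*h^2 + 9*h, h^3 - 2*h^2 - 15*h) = h^2 + 3*h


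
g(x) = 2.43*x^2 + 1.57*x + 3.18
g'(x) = 4.86*x + 1.57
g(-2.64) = 15.97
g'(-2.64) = -11.26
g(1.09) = 7.78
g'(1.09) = 6.87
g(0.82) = 6.10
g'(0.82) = 5.56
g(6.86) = 128.31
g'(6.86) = 34.91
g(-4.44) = 44.11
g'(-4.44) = -20.01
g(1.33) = 9.57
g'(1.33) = 8.03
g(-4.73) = 50.12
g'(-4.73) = -21.42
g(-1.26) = 5.06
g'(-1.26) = -4.55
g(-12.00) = 334.26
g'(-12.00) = -56.75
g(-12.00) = 334.26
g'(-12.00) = -56.75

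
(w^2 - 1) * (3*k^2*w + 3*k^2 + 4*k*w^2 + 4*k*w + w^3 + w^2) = 3*k^2*w^3 + 3*k^2*w^2 - 3*k^2*w - 3*k^2 + 4*k*w^4 + 4*k*w^3 - 4*k*w^2 - 4*k*w + w^5 + w^4 - w^3 - w^2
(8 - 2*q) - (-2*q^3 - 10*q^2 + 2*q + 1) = 2*q^3 + 10*q^2 - 4*q + 7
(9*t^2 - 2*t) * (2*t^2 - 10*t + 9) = 18*t^4 - 94*t^3 + 101*t^2 - 18*t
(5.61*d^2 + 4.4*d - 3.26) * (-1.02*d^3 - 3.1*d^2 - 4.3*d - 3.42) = -5.7222*d^5 - 21.879*d^4 - 34.4378*d^3 - 28.0002*d^2 - 1.03*d + 11.1492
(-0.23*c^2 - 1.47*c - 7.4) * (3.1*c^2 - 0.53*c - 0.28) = -0.713*c^4 - 4.4351*c^3 - 22.0965*c^2 + 4.3336*c + 2.072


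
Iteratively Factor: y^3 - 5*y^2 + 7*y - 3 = (y - 1)*(y^2 - 4*y + 3) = (y - 3)*(y - 1)*(y - 1)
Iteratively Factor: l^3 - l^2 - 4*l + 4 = (l - 1)*(l^2 - 4) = (l - 1)*(l + 2)*(l - 2)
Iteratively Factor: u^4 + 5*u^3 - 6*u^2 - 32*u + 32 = (u + 4)*(u^3 + u^2 - 10*u + 8) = (u - 2)*(u + 4)*(u^2 + 3*u - 4) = (u - 2)*(u + 4)^2*(u - 1)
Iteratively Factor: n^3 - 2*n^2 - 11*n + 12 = (n - 4)*(n^2 + 2*n - 3) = (n - 4)*(n + 3)*(n - 1)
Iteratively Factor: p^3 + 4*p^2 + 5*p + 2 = (p + 1)*(p^2 + 3*p + 2) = (p + 1)*(p + 2)*(p + 1)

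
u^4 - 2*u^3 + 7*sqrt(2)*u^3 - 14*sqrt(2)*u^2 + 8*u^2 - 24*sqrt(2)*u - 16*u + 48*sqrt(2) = (u - 2)*(u - sqrt(2))*(u + 2*sqrt(2))*(u + 6*sqrt(2))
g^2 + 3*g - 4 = (g - 1)*(g + 4)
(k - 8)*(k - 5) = k^2 - 13*k + 40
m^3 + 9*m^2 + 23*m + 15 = (m + 1)*(m + 3)*(m + 5)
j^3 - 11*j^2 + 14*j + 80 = (j - 8)*(j - 5)*(j + 2)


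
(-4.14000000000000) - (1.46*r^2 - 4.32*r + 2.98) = -1.46*r^2 + 4.32*r - 7.12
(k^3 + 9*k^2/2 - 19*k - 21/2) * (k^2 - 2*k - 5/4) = k^5 + 5*k^4/2 - 117*k^3/4 + 175*k^2/8 + 179*k/4 + 105/8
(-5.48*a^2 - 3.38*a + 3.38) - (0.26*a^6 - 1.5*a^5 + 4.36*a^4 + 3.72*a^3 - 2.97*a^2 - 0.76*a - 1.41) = -0.26*a^6 + 1.5*a^5 - 4.36*a^4 - 3.72*a^3 - 2.51*a^2 - 2.62*a + 4.79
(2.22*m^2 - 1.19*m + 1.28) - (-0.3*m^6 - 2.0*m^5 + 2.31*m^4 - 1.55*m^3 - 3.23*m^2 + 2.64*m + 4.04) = 0.3*m^6 + 2.0*m^5 - 2.31*m^4 + 1.55*m^3 + 5.45*m^2 - 3.83*m - 2.76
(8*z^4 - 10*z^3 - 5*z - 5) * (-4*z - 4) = -32*z^5 + 8*z^4 + 40*z^3 + 20*z^2 + 40*z + 20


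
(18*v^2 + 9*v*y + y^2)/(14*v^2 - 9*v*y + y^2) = (18*v^2 + 9*v*y + y^2)/(14*v^2 - 9*v*y + y^2)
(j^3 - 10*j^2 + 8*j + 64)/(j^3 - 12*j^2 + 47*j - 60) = (j^2 - 6*j - 16)/(j^2 - 8*j + 15)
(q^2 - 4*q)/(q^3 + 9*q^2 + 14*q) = (q - 4)/(q^2 + 9*q + 14)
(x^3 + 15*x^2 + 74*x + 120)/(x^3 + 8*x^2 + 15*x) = (x^2 + 10*x + 24)/(x*(x + 3))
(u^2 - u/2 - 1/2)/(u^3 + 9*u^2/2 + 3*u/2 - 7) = (2*u + 1)/(2*u^2 + 11*u + 14)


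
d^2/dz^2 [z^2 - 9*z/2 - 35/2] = 2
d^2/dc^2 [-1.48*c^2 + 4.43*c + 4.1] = -2.96000000000000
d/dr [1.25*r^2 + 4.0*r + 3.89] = 2.5*r + 4.0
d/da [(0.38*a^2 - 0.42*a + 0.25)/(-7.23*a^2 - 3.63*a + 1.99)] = (-4.416*a^2 + 5.1274*a + 0.0717)/(52.2729*a^4 + 52.4898*a^3 - 15.5985*a^2 - 14.4474*a + 3.9601)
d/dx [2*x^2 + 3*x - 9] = 4*x + 3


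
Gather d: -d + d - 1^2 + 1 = 0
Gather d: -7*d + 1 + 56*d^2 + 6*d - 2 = 56*d^2 - d - 1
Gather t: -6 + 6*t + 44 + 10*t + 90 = 16*t + 128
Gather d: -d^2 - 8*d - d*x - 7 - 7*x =-d^2 + d*(-x - 8) - 7*x - 7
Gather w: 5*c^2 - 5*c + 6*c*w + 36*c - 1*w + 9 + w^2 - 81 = 5*c^2 + 31*c + w^2 + w*(6*c - 1) - 72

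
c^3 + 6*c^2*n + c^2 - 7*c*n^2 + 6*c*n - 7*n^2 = (c + 1)*(c - n)*(c + 7*n)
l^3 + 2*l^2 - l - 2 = (l - 1)*(l + 1)*(l + 2)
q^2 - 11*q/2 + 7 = (q - 7/2)*(q - 2)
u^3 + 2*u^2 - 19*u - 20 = (u - 4)*(u + 1)*(u + 5)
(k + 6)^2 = k^2 + 12*k + 36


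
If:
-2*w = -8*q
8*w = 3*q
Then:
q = 0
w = 0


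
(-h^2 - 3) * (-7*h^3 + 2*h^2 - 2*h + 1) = 7*h^5 - 2*h^4 + 23*h^3 - 7*h^2 + 6*h - 3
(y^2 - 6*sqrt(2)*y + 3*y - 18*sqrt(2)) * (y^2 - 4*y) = y^4 - 6*sqrt(2)*y^3 - y^3 - 12*y^2 + 6*sqrt(2)*y^2 + 72*sqrt(2)*y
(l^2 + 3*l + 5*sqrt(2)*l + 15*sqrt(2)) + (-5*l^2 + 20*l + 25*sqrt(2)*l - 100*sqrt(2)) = -4*l^2 + 23*l + 30*sqrt(2)*l - 85*sqrt(2)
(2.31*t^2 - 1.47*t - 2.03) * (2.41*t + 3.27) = 5.5671*t^3 + 4.011*t^2 - 9.6992*t - 6.6381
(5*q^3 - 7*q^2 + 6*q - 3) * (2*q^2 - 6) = 10*q^5 - 14*q^4 - 18*q^3 + 36*q^2 - 36*q + 18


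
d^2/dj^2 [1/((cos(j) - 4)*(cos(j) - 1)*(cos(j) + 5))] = 9*(sin(j)^6 + 3*sin(j)^4 + 54*sin(j)^2 - 45*cos(j) + 5*cos(3*j) + 40)/((cos(j) - 4)^3*(cos(j) - 1)^3*(cos(j) + 5)^3)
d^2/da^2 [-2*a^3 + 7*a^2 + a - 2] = 14 - 12*a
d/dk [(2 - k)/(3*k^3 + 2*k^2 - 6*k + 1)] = (-3*k^3 - 2*k^2 + 6*k + (k - 2)*(9*k^2 + 4*k - 6) - 1)/(3*k^3 + 2*k^2 - 6*k + 1)^2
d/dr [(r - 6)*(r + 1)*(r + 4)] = 3*r^2 - 2*r - 26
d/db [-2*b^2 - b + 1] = -4*b - 1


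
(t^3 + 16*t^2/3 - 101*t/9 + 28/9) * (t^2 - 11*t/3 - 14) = t^5 + 5*t^4/3 - 403*t^3/9 - 821*t^2/27 + 3934*t/27 - 392/9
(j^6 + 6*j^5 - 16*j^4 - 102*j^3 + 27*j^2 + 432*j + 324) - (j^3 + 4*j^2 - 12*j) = j^6 + 6*j^5 - 16*j^4 - 103*j^3 + 23*j^2 + 444*j + 324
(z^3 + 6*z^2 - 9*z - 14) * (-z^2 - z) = -z^5 - 7*z^4 + 3*z^3 + 23*z^2 + 14*z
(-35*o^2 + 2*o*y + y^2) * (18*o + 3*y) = -630*o^3 - 69*o^2*y + 24*o*y^2 + 3*y^3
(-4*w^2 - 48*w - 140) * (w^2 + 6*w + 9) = -4*w^4 - 72*w^3 - 464*w^2 - 1272*w - 1260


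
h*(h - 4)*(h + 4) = h^3 - 16*h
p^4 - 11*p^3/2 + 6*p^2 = p^2*(p - 4)*(p - 3/2)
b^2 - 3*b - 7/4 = (b - 7/2)*(b + 1/2)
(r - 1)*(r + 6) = r^2 + 5*r - 6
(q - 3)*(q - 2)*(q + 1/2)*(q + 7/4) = q^4 - 11*q^3/4 - 35*q^2/8 + 73*q/8 + 21/4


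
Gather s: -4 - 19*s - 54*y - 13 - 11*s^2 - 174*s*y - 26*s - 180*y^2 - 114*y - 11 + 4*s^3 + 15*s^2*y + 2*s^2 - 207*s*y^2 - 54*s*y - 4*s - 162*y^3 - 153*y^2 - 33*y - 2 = 4*s^3 + s^2*(15*y - 9) + s*(-207*y^2 - 228*y - 49) - 162*y^3 - 333*y^2 - 201*y - 30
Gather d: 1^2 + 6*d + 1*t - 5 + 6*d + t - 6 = 12*d + 2*t - 10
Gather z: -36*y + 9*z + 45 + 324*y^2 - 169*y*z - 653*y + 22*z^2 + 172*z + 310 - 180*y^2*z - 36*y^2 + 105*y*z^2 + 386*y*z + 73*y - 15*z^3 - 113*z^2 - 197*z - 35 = 288*y^2 - 616*y - 15*z^3 + z^2*(105*y - 91) + z*(-180*y^2 + 217*y - 16) + 320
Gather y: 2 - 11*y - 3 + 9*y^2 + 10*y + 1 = 9*y^2 - y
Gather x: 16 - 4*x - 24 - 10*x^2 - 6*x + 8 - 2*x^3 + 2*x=-2*x^3 - 10*x^2 - 8*x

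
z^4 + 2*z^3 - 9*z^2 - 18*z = z*(z - 3)*(z + 2)*(z + 3)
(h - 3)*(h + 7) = h^2 + 4*h - 21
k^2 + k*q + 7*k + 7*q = (k + 7)*(k + q)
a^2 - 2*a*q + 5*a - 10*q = (a + 5)*(a - 2*q)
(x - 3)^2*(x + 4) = x^3 - 2*x^2 - 15*x + 36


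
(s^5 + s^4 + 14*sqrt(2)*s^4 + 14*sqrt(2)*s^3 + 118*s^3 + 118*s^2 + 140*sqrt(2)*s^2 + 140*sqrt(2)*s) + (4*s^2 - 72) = s^5 + s^4 + 14*sqrt(2)*s^4 + 14*sqrt(2)*s^3 + 118*s^3 + 122*s^2 + 140*sqrt(2)*s^2 + 140*sqrt(2)*s - 72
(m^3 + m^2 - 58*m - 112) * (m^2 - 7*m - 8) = m^5 - 6*m^4 - 73*m^3 + 286*m^2 + 1248*m + 896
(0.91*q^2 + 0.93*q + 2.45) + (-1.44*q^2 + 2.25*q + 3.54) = -0.53*q^2 + 3.18*q + 5.99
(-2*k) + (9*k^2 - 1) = 9*k^2 - 2*k - 1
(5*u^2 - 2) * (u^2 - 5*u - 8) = 5*u^4 - 25*u^3 - 42*u^2 + 10*u + 16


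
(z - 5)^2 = z^2 - 10*z + 25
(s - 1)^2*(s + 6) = s^3 + 4*s^2 - 11*s + 6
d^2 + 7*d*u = d*(d + 7*u)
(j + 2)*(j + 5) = j^2 + 7*j + 10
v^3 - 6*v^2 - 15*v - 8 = (v - 8)*(v + 1)^2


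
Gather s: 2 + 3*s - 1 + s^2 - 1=s^2 + 3*s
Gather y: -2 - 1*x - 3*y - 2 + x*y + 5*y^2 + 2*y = -x + 5*y^2 + y*(x - 1) - 4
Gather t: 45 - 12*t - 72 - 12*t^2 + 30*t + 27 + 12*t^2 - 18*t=0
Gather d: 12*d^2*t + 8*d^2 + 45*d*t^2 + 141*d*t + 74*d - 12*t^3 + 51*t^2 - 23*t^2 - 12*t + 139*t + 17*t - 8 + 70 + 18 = d^2*(12*t + 8) + d*(45*t^2 + 141*t + 74) - 12*t^3 + 28*t^2 + 144*t + 80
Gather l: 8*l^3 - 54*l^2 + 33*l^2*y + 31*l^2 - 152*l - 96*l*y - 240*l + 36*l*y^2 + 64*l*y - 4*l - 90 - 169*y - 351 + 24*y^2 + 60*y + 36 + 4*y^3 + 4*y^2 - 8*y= 8*l^3 + l^2*(33*y - 23) + l*(36*y^2 - 32*y - 396) + 4*y^3 + 28*y^2 - 117*y - 405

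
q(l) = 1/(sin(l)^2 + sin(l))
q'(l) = (-2*sin(l)*cos(l) - cos(l))/(sin(l)^2 + sin(l))^2 = -(2/tan(l) + cos(l)/sin(l)^2)/(sin(l) + 1)^2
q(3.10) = 23.09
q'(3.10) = 576.96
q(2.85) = 2.70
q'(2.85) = 11.01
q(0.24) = 3.40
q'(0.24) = -16.56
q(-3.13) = -87.28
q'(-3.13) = 7439.86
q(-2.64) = -4.01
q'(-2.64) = 0.54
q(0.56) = 1.23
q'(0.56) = -2.64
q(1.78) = 0.52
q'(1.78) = 0.16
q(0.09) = 10.21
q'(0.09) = -122.45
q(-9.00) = -4.13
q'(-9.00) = 2.73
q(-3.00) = -8.25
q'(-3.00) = 48.37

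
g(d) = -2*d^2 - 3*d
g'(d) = -4*d - 3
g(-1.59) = -0.29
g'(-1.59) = 3.36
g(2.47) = -19.61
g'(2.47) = -12.88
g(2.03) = -14.33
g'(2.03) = -11.12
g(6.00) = -90.00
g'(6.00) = -27.00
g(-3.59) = -15.01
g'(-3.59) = 11.36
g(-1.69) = -0.64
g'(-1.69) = 3.76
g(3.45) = -34.16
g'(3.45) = -16.80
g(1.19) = -6.40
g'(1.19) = -7.76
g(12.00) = -324.00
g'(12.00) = -51.00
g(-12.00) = -252.00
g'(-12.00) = 45.00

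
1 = 1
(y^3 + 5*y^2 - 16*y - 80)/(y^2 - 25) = (y^2 - 16)/(y - 5)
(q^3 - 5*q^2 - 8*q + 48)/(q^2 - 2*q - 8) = (q^2 - q - 12)/(q + 2)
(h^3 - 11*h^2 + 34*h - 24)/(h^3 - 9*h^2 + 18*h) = (h^2 - 5*h + 4)/(h*(h - 3))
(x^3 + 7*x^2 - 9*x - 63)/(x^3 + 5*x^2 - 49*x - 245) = (x^2 - 9)/(x^2 - 2*x - 35)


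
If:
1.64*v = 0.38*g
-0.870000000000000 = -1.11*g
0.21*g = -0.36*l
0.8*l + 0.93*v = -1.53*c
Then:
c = 0.13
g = 0.78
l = -0.46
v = 0.18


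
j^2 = j^2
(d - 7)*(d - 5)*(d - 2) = d^3 - 14*d^2 + 59*d - 70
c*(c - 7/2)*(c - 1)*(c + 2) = c^4 - 5*c^3/2 - 11*c^2/2 + 7*c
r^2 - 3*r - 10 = (r - 5)*(r + 2)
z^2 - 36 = (z - 6)*(z + 6)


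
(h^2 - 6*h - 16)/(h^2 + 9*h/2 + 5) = 2*(h - 8)/(2*h + 5)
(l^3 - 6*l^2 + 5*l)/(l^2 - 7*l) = (l^2 - 6*l + 5)/(l - 7)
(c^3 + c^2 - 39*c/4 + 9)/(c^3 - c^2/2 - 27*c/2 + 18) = (c - 3/2)/(c - 3)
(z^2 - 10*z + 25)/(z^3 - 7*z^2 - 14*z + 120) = (z - 5)/(z^2 - 2*z - 24)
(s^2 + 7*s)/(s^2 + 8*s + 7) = s/(s + 1)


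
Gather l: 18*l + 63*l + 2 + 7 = 81*l + 9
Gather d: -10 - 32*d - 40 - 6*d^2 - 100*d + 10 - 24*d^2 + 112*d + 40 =-30*d^2 - 20*d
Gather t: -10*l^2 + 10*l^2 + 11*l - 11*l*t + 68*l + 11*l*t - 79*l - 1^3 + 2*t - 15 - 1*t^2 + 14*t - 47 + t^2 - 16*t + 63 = 0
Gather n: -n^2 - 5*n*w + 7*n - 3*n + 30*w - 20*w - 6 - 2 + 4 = -n^2 + n*(4 - 5*w) + 10*w - 4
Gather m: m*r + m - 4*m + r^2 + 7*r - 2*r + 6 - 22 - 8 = m*(r - 3) + r^2 + 5*r - 24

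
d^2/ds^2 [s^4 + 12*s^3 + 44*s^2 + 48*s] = 12*s^2 + 72*s + 88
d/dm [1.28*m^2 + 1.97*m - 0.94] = 2.56*m + 1.97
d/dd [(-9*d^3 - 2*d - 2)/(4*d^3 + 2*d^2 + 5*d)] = 2*(-9*d^4 - 37*d^3 + 14*d^2 + 4*d + 5)/(d^2*(16*d^4 + 16*d^3 + 44*d^2 + 20*d + 25))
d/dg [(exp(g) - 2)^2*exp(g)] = (exp(g) - 2)*(3*exp(g) - 2)*exp(g)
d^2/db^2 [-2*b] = 0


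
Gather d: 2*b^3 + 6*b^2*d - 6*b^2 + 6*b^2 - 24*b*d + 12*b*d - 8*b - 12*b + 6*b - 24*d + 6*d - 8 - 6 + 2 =2*b^3 - 14*b + d*(6*b^2 - 12*b - 18) - 12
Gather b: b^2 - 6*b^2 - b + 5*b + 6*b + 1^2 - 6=-5*b^2 + 10*b - 5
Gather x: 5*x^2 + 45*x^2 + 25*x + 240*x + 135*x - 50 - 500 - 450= 50*x^2 + 400*x - 1000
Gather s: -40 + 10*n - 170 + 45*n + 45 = 55*n - 165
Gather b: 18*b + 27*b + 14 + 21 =45*b + 35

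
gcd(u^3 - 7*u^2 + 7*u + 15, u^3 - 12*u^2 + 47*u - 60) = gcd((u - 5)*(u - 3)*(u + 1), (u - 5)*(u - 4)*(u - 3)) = u^2 - 8*u + 15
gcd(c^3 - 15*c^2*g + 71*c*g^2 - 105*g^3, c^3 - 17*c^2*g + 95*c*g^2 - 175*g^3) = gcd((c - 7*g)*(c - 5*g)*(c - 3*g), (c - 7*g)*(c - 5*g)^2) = c^2 - 12*c*g + 35*g^2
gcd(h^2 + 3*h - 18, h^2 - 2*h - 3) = h - 3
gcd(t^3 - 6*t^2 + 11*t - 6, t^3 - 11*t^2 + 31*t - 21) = t^2 - 4*t + 3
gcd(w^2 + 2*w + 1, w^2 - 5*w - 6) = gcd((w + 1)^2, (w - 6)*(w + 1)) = w + 1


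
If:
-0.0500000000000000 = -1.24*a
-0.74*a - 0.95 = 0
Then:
No Solution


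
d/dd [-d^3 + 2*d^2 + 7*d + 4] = -3*d^2 + 4*d + 7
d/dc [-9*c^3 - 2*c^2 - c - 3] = -27*c^2 - 4*c - 1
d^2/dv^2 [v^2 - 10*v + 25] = 2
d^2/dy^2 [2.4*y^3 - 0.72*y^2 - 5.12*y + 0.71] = 14.4*y - 1.44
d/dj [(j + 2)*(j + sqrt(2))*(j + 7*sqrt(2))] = 3*j^2 + 4*j + 16*sqrt(2)*j + 14 + 16*sqrt(2)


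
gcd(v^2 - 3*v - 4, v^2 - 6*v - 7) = v + 1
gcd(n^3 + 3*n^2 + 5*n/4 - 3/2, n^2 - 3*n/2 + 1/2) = n - 1/2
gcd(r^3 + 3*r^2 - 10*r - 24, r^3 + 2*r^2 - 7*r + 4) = r + 4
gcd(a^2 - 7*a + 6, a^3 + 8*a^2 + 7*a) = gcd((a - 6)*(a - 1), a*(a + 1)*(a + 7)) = 1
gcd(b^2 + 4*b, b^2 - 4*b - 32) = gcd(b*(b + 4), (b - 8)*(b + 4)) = b + 4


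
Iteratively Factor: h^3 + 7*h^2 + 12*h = (h + 4)*(h^2 + 3*h) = (h + 3)*(h + 4)*(h)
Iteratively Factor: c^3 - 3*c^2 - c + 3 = (c + 1)*(c^2 - 4*c + 3) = (c - 3)*(c + 1)*(c - 1)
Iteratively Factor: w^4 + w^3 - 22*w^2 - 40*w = (w + 4)*(w^3 - 3*w^2 - 10*w) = (w + 2)*(w + 4)*(w^2 - 5*w) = (w - 5)*(w + 2)*(w + 4)*(w)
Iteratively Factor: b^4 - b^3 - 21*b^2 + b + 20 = (b - 5)*(b^3 + 4*b^2 - b - 4) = (b - 5)*(b - 1)*(b^2 + 5*b + 4) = (b - 5)*(b - 1)*(b + 1)*(b + 4)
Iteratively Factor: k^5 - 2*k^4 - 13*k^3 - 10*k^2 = (k)*(k^4 - 2*k^3 - 13*k^2 - 10*k) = k*(k + 1)*(k^3 - 3*k^2 - 10*k) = k*(k + 1)*(k + 2)*(k^2 - 5*k) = k*(k - 5)*(k + 1)*(k + 2)*(k)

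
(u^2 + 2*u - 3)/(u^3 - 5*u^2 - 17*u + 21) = 1/(u - 7)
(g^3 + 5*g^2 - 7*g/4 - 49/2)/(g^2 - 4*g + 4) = (g^2 + 7*g + 49/4)/(g - 2)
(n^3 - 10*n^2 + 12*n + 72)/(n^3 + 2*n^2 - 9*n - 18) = (n^2 - 12*n + 36)/(n^2 - 9)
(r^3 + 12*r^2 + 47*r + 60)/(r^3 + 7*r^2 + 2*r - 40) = (r + 3)/(r - 2)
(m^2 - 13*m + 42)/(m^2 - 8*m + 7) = (m - 6)/(m - 1)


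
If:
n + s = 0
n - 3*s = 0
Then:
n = 0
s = 0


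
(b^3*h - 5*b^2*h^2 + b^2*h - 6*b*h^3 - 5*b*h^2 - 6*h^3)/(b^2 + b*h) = h*(b^2 - 6*b*h + b - 6*h)/b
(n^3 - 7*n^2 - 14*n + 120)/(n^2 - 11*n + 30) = n + 4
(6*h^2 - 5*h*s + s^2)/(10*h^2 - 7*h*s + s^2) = (-3*h + s)/(-5*h + s)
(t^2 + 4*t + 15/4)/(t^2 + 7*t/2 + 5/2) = (t + 3/2)/(t + 1)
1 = 1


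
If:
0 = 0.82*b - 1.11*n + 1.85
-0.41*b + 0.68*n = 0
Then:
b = -12.27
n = -7.40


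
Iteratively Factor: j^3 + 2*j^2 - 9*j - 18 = (j + 3)*(j^2 - j - 6) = (j - 3)*(j + 3)*(j + 2)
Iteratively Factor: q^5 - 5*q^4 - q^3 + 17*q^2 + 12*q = (q - 4)*(q^4 - q^3 - 5*q^2 - 3*q) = (q - 4)*(q - 3)*(q^3 + 2*q^2 + q) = (q - 4)*(q - 3)*(q + 1)*(q^2 + q) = (q - 4)*(q - 3)*(q + 1)^2*(q)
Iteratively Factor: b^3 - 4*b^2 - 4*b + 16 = (b - 2)*(b^2 - 2*b - 8) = (b - 4)*(b - 2)*(b + 2)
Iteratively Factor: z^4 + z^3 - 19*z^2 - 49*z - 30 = (z + 3)*(z^3 - 2*z^2 - 13*z - 10) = (z - 5)*(z + 3)*(z^2 + 3*z + 2) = (z - 5)*(z + 2)*(z + 3)*(z + 1)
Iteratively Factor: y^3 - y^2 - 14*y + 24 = (y - 2)*(y^2 + y - 12) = (y - 2)*(y + 4)*(y - 3)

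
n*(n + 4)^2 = n^3 + 8*n^2 + 16*n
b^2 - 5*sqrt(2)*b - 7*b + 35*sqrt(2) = (b - 7)*(b - 5*sqrt(2))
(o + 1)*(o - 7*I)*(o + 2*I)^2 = o^4 + o^3 - 3*I*o^3 + 24*o^2 - 3*I*o^2 + 24*o + 28*I*o + 28*I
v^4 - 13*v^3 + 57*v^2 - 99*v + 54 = (v - 6)*(v - 3)^2*(v - 1)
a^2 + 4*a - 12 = (a - 2)*(a + 6)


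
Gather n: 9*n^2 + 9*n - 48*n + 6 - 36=9*n^2 - 39*n - 30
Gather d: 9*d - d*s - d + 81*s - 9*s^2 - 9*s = d*(8 - s) - 9*s^2 + 72*s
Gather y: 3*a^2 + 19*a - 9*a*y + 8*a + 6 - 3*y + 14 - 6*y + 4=3*a^2 + 27*a + y*(-9*a - 9) + 24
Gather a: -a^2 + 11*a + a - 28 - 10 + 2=-a^2 + 12*a - 36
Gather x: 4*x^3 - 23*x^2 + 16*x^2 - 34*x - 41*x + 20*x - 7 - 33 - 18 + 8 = 4*x^3 - 7*x^2 - 55*x - 50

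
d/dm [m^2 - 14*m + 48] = 2*m - 14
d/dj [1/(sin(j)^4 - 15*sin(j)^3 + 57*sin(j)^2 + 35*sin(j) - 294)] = (17*sin(j) + 4*cos(j)^2 + 1)*cos(j)/((sin(j) - 7)^3*(sin(j) - 3)^2*(sin(j) + 2)^2)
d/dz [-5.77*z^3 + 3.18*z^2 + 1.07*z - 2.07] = -17.31*z^2 + 6.36*z + 1.07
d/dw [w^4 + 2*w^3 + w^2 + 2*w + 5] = 4*w^3 + 6*w^2 + 2*w + 2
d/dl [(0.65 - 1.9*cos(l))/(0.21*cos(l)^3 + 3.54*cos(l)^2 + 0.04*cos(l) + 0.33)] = (-0.798*cos(l)^3 - 6.3165*cos(l)^2 + 4.602*cos(l) + 0.653)*sin(l)/(0.0441*cos(l)^6 + 1.4868*cos(l)^5 + 12.5484*cos(l)^4 + 0.4218*cos(l)^3 + 2.338*cos(l)^2 + 0.0264*cos(l) + 0.1089)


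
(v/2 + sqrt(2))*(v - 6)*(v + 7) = v^3/2 + v^2/2 + sqrt(2)*v^2 - 21*v + sqrt(2)*v - 42*sqrt(2)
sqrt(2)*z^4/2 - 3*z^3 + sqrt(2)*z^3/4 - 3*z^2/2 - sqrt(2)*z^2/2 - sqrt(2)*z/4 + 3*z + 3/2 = (z - 1)*(z + 1/2)*(z - 3*sqrt(2))*(sqrt(2)*z/2 + sqrt(2)/2)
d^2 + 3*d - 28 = (d - 4)*(d + 7)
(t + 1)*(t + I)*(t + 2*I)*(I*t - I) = I*t^4 - 3*t^3 - 3*I*t^2 + 3*t + 2*I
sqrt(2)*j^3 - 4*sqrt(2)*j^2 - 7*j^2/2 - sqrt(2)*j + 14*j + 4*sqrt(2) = (j - 4)*(j - 2*sqrt(2))*(sqrt(2)*j + 1/2)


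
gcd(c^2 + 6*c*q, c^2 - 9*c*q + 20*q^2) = 1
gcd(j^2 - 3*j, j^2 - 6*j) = j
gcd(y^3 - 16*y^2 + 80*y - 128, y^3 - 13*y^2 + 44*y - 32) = y^2 - 12*y + 32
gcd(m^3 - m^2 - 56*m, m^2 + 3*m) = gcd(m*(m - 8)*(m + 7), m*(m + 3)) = m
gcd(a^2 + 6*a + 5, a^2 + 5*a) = a + 5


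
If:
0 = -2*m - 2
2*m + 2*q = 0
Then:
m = -1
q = 1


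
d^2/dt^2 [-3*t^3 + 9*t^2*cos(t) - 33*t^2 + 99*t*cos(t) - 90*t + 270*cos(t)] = -9*t^2*cos(t) - 36*t*sin(t) - 99*t*cos(t) - 18*t - 198*sin(t) - 252*cos(t) - 66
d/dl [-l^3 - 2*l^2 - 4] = l*(-3*l - 4)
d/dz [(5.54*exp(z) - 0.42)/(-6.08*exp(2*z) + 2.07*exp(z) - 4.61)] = (33.6832*exp(2*z) - 5.1072*exp(z) - 24.67)*exp(z)/(36.9664*exp(4*z) - 25.1712*exp(3*z) + 60.3425*exp(2*z) - 19.0854*exp(z) + 21.2521)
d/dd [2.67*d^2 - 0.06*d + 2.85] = 5.34*d - 0.06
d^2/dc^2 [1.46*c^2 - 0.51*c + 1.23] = 2.92000000000000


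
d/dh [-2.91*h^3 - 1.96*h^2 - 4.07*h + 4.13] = -8.73*h^2 - 3.92*h - 4.07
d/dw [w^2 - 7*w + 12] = 2*w - 7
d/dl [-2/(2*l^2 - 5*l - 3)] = 2*(4*l - 5)/(-2*l^2 + 5*l + 3)^2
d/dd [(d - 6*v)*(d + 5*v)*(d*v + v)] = v*(3*d^2 - 2*d*v + 2*d - 30*v^2 - v)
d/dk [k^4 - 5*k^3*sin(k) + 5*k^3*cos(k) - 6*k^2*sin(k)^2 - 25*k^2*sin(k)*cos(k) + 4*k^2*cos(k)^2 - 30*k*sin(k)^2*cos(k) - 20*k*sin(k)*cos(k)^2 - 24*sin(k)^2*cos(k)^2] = -5*sqrt(2)*k^3*sin(k + pi/4) + 4*k^3 - 10*k^2*sin(2*k) - 25*k^2*cos(2*k) + 15*sqrt(2)*k^2*cos(k + pi/4) + 15*k*sin(k)/2 - 25*k*sin(2*k) - 45*k*sin(3*k)/2 - 5*k*cos(k) + 10*k*cos(2*k) - 15*k*cos(3*k) - 2*k - 5*sin(k) - 5*sin(3*k) - 12*sin(4*k) - 15*cos(k)/2 + 15*cos(3*k)/2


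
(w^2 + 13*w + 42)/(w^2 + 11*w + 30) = (w + 7)/(w + 5)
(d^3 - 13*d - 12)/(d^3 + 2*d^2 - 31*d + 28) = (d^2 + 4*d + 3)/(d^2 + 6*d - 7)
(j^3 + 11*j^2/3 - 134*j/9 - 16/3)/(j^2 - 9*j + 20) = (9*j^3 + 33*j^2 - 134*j - 48)/(9*(j^2 - 9*j + 20))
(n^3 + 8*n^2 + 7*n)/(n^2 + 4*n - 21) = n*(n + 1)/(n - 3)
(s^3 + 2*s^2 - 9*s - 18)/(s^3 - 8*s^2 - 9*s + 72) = (s + 2)/(s - 8)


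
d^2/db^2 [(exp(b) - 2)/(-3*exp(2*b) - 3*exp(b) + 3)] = (-exp(4*b) + 9*exp(3*b) + 9*exp(b) + 1)*exp(b)/(3*(exp(6*b) + 3*exp(5*b) - 5*exp(3*b) + 3*exp(b) - 1))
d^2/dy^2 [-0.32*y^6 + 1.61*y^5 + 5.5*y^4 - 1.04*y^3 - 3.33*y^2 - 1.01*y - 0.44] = -9.6*y^4 + 32.2*y^3 + 66.0*y^2 - 6.24*y - 6.66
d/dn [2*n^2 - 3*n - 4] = 4*n - 3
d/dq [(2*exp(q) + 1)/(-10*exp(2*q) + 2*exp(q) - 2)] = (10*exp(2*q) + 10*exp(q) - 3)*exp(q)/(2*(25*exp(4*q) - 10*exp(3*q) + 11*exp(2*q) - 2*exp(q) + 1))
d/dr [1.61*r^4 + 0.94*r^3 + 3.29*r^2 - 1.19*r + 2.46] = 6.44*r^3 + 2.82*r^2 + 6.58*r - 1.19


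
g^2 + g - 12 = (g - 3)*(g + 4)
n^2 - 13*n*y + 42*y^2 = (n - 7*y)*(n - 6*y)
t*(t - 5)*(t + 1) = t^3 - 4*t^2 - 5*t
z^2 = z^2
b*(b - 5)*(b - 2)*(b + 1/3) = b^4 - 20*b^3/3 + 23*b^2/3 + 10*b/3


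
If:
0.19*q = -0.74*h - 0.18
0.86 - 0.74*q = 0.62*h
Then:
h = -0.69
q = 1.74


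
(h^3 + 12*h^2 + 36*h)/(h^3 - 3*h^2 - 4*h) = (h^2 + 12*h + 36)/(h^2 - 3*h - 4)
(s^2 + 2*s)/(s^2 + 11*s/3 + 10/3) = 3*s/(3*s + 5)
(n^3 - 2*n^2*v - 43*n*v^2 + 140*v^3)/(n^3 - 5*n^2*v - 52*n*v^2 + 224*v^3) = (-n + 5*v)/(-n + 8*v)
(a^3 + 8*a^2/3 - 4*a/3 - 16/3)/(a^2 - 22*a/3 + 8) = (a^2 + 4*a + 4)/(a - 6)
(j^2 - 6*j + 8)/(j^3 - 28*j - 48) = (-j^2 + 6*j - 8)/(-j^3 + 28*j + 48)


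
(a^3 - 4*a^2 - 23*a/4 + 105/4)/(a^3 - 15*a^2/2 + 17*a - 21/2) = (a + 5/2)/(a - 1)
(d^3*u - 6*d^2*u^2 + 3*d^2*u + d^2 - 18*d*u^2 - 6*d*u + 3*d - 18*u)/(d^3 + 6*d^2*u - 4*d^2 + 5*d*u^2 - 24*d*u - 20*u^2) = (d^3*u - 6*d^2*u^2 + 3*d^2*u + d^2 - 18*d*u^2 - 6*d*u + 3*d - 18*u)/(d^3 + 6*d^2*u - 4*d^2 + 5*d*u^2 - 24*d*u - 20*u^2)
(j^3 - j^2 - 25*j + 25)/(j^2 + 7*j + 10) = (j^2 - 6*j + 5)/(j + 2)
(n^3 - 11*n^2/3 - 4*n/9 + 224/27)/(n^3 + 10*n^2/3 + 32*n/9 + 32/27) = (9*n^2 - 45*n + 56)/(9*n^2 + 18*n + 8)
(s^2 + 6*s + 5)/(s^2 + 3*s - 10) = (s + 1)/(s - 2)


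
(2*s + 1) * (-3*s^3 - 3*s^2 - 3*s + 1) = -6*s^4 - 9*s^3 - 9*s^2 - s + 1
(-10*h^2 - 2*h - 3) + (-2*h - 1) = -10*h^2 - 4*h - 4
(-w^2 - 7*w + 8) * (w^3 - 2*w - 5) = -w^5 - 7*w^4 + 10*w^3 + 19*w^2 + 19*w - 40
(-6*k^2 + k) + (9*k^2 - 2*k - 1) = 3*k^2 - k - 1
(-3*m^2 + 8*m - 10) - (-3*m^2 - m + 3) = 9*m - 13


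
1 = 1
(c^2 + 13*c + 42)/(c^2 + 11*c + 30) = (c + 7)/(c + 5)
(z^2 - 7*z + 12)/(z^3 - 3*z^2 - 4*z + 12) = (z - 4)/(z^2 - 4)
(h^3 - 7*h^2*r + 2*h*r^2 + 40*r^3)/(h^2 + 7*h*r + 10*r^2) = (h^2 - 9*h*r + 20*r^2)/(h + 5*r)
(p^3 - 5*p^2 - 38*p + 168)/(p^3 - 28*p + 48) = (p - 7)/(p - 2)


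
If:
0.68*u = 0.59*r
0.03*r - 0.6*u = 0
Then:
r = 0.00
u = 0.00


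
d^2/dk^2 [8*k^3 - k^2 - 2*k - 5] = 48*k - 2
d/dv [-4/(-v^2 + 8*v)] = 8*(4 - v)/(v^2*(v - 8)^2)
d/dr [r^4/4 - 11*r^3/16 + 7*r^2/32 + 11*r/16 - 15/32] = r^3 - 33*r^2/16 + 7*r/16 + 11/16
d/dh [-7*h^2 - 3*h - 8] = -14*h - 3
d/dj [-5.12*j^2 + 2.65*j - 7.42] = 2.65 - 10.24*j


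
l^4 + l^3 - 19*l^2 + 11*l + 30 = (l - 3)*(l - 2)*(l + 1)*(l + 5)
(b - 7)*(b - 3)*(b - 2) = b^3 - 12*b^2 + 41*b - 42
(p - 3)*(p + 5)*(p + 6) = p^3 + 8*p^2 - 3*p - 90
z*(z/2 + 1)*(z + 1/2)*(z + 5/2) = z^4/2 + 5*z^3/2 + 29*z^2/8 + 5*z/4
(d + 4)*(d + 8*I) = d^2 + 4*d + 8*I*d + 32*I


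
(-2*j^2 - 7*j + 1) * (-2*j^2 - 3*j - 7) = 4*j^4 + 20*j^3 + 33*j^2 + 46*j - 7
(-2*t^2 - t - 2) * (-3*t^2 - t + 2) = 6*t^4 + 5*t^3 + 3*t^2 - 4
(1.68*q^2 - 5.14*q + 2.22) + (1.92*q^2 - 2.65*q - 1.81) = 3.6*q^2 - 7.79*q + 0.41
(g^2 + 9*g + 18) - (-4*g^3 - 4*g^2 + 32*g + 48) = 4*g^3 + 5*g^2 - 23*g - 30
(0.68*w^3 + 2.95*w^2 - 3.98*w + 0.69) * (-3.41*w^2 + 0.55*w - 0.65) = -2.3188*w^5 - 9.6855*w^4 + 14.7523*w^3 - 6.4594*w^2 + 2.9665*w - 0.4485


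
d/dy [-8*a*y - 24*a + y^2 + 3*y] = -8*a + 2*y + 3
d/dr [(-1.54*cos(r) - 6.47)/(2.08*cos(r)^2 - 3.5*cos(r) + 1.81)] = (-3.2032*cos(r)^2 - 26.9152*cos(r) + 25.4324)*sin(r)/(4.3264*cos(r)^4 - 14.56*cos(r)^3 + 19.7796*cos(r)^2 - 12.67*cos(r) + 3.2761)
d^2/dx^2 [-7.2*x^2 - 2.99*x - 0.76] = -14.4000000000000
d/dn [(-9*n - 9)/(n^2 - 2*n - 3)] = 9/(n^2 - 6*n + 9)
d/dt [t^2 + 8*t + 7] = 2*t + 8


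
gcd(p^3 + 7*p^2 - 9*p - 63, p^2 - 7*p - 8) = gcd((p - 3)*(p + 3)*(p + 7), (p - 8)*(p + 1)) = 1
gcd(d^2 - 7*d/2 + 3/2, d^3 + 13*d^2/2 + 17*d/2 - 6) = d - 1/2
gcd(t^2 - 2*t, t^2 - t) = t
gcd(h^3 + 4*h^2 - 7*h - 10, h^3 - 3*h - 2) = h^2 - h - 2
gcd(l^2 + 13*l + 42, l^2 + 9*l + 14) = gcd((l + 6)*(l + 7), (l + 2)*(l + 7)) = l + 7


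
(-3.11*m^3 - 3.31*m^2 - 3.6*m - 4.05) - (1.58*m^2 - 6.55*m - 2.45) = -3.11*m^3 - 4.89*m^2 + 2.95*m - 1.6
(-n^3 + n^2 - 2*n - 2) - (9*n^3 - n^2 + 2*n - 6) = -10*n^3 + 2*n^2 - 4*n + 4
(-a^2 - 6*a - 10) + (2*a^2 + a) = a^2 - 5*a - 10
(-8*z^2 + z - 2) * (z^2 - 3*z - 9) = -8*z^4 + 25*z^3 + 67*z^2 - 3*z + 18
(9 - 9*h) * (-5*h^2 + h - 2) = 45*h^3 - 54*h^2 + 27*h - 18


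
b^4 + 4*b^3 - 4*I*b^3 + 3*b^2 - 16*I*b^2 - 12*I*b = b*(b + 1)*(b + 3)*(b - 4*I)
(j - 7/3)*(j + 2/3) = j^2 - 5*j/3 - 14/9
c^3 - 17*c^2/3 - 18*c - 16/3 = (c - 8)*(c + 1/3)*(c + 2)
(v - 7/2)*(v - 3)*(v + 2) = v^3 - 9*v^2/2 - 5*v/2 + 21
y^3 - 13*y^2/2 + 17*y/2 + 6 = (y - 4)*(y - 3)*(y + 1/2)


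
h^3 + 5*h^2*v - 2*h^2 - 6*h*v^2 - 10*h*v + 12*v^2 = (h - 2)*(h - v)*(h + 6*v)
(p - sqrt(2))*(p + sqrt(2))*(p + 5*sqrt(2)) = p^3 + 5*sqrt(2)*p^2 - 2*p - 10*sqrt(2)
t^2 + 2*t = t*(t + 2)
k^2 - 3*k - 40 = (k - 8)*(k + 5)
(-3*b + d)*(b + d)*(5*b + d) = -15*b^3 - 13*b^2*d + 3*b*d^2 + d^3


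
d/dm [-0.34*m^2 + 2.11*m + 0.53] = 2.11 - 0.68*m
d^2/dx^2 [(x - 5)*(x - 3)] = 2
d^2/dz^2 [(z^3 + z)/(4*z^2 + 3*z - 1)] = 2*(29*z^3 - 9*z^2 + 15*z + 3)/(64*z^6 + 144*z^5 + 60*z^4 - 45*z^3 - 15*z^2 + 9*z - 1)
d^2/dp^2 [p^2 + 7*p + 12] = 2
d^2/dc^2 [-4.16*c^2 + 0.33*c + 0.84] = -8.32000000000000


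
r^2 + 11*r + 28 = (r + 4)*(r + 7)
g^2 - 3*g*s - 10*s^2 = (g - 5*s)*(g + 2*s)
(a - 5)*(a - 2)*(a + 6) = a^3 - a^2 - 32*a + 60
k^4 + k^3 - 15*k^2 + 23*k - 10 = (k - 2)*(k - 1)^2*(k + 5)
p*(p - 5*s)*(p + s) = p^3 - 4*p^2*s - 5*p*s^2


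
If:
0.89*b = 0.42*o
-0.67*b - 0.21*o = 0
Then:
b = 0.00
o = 0.00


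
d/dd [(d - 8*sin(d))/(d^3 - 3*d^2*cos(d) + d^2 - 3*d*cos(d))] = (-3*d^3*sin(d) - 8*d^3*cos(d) - 2*d^3 + 21*d^2*sin(d) - 5*d^2*cos(d) + 23*d^2 + 16*d*sin(d) - 24*d*sin(2*d) + 24*d - 12*sin(2*d))/(d^2*(d + 1)^2*(d - 3*cos(d))^2)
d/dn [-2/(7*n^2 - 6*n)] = 4*(7*n - 3)/(n^2*(7*n - 6)^2)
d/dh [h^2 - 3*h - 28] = 2*h - 3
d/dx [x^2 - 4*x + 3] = 2*x - 4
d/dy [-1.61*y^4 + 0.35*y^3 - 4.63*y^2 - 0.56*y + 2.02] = -6.44*y^3 + 1.05*y^2 - 9.26*y - 0.56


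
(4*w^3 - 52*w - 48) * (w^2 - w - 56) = 4*w^5 - 4*w^4 - 276*w^3 + 4*w^2 + 2960*w + 2688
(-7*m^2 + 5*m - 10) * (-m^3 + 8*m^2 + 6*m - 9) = 7*m^5 - 61*m^4 + 8*m^3 + 13*m^2 - 105*m + 90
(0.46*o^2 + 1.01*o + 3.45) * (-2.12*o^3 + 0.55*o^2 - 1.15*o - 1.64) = -0.9752*o^5 - 1.8882*o^4 - 7.2875*o^3 - 0.0183999999999997*o^2 - 5.6239*o - 5.658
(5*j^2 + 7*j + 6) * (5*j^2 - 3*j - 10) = 25*j^4 + 20*j^3 - 41*j^2 - 88*j - 60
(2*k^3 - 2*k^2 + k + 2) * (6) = 12*k^3 - 12*k^2 + 6*k + 12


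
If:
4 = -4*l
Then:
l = -1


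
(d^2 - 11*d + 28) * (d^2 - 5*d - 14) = d^4 - 16*d^3 + 69*d^2 + 14*d - 392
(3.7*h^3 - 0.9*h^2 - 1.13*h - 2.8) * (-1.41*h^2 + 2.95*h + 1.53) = -5.217*h^5 + 12.184*h^4 + 4.5993*h^3 - 0.7625*h^2 - 9.9889*h - 4.284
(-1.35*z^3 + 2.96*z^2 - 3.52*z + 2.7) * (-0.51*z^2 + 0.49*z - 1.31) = 0.6885*z^5 - 2.1711*z^4 + 5.0141*z^3 - 6.9794*z^2 + 5.9342*z - 3.537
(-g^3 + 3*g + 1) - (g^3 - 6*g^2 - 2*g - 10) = -2*g^3 + 6*g^2 + 5*g + 11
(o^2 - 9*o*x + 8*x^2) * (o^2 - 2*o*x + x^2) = o^4 - 11*o^3*x + 27*o^2*x^2 - 25*o*x^3 + 8*x^4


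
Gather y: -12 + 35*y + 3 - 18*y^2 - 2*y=-18*y^2 + 33*y - 9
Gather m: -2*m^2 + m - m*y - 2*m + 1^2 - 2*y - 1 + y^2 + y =-2*m^2 + m*(-y - 1) + y^2 - y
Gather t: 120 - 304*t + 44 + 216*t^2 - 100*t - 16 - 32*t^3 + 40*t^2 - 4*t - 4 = -32*t^3 + 256*t^2 - 408*t + 144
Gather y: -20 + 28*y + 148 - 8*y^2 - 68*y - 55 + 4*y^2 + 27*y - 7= -4*y^2 - 13*y + 66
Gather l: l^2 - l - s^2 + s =l^2 - l - s^2 + s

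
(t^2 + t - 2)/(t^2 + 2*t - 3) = (t + 2)/(t + 3)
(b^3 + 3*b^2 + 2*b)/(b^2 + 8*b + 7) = b*(b + 2)/(b + 7)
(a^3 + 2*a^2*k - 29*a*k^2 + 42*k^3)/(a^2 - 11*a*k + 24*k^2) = (a^2 + 5*a*k - 14*k^2)/(a - 8*k)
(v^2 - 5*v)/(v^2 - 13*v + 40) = v/(v - 8)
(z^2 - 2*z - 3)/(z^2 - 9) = (z + 1)/(z + 3)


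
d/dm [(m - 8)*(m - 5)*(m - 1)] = 3*m^2 - 28*m + 53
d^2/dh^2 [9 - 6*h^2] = -12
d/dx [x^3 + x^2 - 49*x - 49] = 3*x^2 + 2*x - 49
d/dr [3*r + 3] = 3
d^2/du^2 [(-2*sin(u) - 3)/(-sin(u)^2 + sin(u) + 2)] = (-2*sin(u)^4 - 12*sin(u)^3 + sin(u)^2 - 6*sin(u) + 10)/((sin(u) - 2)^3*(sin(u) + 1)^2)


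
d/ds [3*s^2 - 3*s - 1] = 6*s - 3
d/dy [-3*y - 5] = -3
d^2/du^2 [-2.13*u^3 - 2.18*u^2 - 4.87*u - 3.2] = -12.78*u - 4.36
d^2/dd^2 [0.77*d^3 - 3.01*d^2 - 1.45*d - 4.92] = 4.62*d - 6.02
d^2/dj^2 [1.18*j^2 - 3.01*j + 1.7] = 2.36000000000000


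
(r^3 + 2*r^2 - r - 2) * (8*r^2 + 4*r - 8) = 8*r^5 + 20*r^4 - 8*r^3 - 36*r^2 + 16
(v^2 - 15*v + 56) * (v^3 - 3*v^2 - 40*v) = v^5 - 18*v^4 + 61*v^3 + 432*v^2 - 2240*v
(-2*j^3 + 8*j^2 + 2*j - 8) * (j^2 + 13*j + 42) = -2*j^5 - 18*j^4 + 22*j^3 + 354*j^2 - 20*j - 336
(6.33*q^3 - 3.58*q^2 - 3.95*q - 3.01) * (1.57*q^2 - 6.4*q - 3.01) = 9.9381*q^5 - 46.1326*q^4 - 2.3428*q^3 + 31.3301*q^2 + 31.1535*q + 9.0601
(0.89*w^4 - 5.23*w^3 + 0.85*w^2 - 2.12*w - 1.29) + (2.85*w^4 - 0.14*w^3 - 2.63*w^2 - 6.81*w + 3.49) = 3.74*w^4 - 5.37*w^3 - 1.78*w^2 - 8.93*w + 2.2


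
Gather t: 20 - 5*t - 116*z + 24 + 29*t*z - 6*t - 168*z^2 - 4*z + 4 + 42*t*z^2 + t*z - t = t*(42*z^2 + 30*z - 12) - 168*z^2 - 120*z + 48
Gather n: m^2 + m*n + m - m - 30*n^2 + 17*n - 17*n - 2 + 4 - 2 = m^2 + m*n - 30*n^2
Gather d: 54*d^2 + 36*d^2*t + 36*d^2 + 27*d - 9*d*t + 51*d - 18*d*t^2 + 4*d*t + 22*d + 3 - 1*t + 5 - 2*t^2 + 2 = d^2*(36*t + 90) + d*(-18*t^2 - 5*t + 100) - 2*t^2 - t + 10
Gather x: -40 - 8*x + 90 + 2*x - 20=30 - 6*x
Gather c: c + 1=c + 1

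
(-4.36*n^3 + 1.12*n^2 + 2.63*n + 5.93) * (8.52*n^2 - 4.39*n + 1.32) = -37.1472*n^5 + 28.6828*n^4 + 11.7356*n^3 + 40.4563*n^2 - 22.5611*n + 7.8276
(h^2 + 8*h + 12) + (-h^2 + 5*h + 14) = 13*h + 26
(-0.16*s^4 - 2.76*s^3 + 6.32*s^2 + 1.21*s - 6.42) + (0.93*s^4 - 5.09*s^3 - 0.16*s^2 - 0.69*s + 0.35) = 0.77*s^4 - 7.85*s^3 + 6.16*s^2 + 0.52*s - 6.07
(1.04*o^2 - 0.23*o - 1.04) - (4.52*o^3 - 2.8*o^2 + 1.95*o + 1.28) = -4.52*o^3 + 3.84*o^2 - 2.18*o - 2.32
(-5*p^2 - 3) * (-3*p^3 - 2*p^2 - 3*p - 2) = 15*p^5 + 10*p^4 + 24*p^3 + 16*p^2 + 9*p + 6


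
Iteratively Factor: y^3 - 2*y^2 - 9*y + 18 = (y - 3)*(y^2 + y - 6) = (y - 3)*(y - 2)*(y + 3)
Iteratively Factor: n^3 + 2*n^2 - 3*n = (n - 1)*(n^2 + 3*n) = n*(n - 1)*(n + 3)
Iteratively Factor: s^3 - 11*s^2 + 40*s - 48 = (s - 4)*(s^2 - 7*s + 12) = (s - 4)*(s - 3)*(s - 4)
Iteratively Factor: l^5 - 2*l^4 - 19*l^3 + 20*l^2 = (l - 1)*(l^4 - l^3 - 20*l^2) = l*(l - 1)*(l^3 - l^2 - 20*l) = l*(l - 1)*(l + 4)*(l^2 - 5*l) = l*(l - 5)*(l - 1)*(l + 4)*(l)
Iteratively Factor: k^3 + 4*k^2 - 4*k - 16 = (k - 2)*(k^2 + 6*k + 8) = (k - 2)*(k + 2)*(k + 4)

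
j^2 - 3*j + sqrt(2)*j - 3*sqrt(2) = (j - 3)*(j + sqrt(2))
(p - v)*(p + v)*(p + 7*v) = p^3 + 7*p^2*v - p*v^2 - 7*v^3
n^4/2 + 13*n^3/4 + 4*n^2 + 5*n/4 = n*(n/2 + 1/2)*(n + 1/2)*(n + 5)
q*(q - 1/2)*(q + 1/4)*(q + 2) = q^4 + 7*q^3/4 - 5*q^2/8 - q/4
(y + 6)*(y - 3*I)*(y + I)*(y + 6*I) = y^4 + 6*y^3 + 4*I*y^3 + 15*y^2 + 24*I*y^2 + 90*y + 18*I*y + 108*I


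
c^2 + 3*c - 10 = (c - 2)*(c + 5)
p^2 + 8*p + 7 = (p + 1)*(p + 7)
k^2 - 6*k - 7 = (k - 7)*(k + 1)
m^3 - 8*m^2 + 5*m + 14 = (m - 7)*(m - 2)*(m + 1)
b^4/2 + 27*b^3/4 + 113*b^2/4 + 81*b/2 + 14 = (b/2 + 1)*(b + 1/2)*(b + 4)*(b + 7)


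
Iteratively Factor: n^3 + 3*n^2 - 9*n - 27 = (n + 3)*(n^2 - 9) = (n - 3)*(n + 3)*(n + 3)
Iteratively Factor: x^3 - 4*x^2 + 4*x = (x - 2)*(x^2 - 2*x) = (x - 2)^2*(x)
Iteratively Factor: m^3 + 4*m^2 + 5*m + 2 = (m + 1)*(m^2 + 3*m + 2) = (m + 1)*(m + 2)*(m + 1)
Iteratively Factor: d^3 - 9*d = (d + 3)*(d^2 - 3*d) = d*(d + 3)*(d - 3)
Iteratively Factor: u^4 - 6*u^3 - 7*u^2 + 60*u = (u - 5)*(u^3 - u^2 - 12*u) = u*(u - 5)*(u^2 - u - 12) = u*(u - 5)*(u + 3)*(u - 4)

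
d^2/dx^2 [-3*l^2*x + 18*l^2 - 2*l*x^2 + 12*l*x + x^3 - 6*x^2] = -4*l + 6*x - 12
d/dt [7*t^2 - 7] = 14*t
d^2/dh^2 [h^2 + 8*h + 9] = 2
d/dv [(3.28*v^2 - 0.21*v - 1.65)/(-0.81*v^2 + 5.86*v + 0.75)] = (19.0507*v^2 + 2.247*v + 9.5115)/(0.6561*v^4 - 9.4932*v^3 + 33.1246*v^2 + 8.79*v + 0.5625)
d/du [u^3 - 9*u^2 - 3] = 3*u*(u - 6)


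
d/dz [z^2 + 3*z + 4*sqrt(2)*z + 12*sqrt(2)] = 2*z + 3 + 4*sqrt(2)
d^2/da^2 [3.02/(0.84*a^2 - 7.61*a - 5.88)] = (4.261824*a^2 - 38.610096*a - 3.02*(1.68*a - 7.61)*(3.36*a - 15.22) - 29.832768)/(-0.84*a^2 + 7.61*a + 5.88)^3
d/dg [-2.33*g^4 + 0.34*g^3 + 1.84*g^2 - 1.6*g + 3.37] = -9.32*g^3 + 1.02*g^2 + 3.68*g - 1.6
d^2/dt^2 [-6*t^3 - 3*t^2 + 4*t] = -36*t - 6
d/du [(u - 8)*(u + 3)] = 2*u - 5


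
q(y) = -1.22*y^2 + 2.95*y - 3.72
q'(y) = 2.95 - 2.44*y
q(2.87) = -5.30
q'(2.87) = -4.05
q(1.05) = -1.97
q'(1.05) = 0.39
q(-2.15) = -15.70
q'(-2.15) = 8.20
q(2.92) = -5.51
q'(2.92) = -4.17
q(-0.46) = -5.34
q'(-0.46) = 4.07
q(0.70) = -2.25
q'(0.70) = 1.24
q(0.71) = -2.24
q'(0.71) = 1.22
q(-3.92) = -34.03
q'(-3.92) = 12.51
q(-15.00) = -322.47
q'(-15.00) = 39.55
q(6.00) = -29.94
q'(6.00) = -11.69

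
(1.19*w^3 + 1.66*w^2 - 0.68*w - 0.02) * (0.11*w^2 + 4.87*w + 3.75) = 0.1309*w^5 + 5.9779*w^4 + 12.4719*w^3 + 2.9112*w^2 - 2.6474*w - 0.075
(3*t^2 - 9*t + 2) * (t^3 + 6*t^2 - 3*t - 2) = 3*t^5 + 9*t^4 - 61*t^3 + 33*t^2 + 12*t - 4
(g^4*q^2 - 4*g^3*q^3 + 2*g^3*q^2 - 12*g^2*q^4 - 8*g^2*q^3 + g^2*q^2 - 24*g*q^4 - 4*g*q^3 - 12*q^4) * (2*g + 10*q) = 2*g^5*q^2 + 2*g^4*q^3 + 4*g^4*q^2 - 64*g^3*q^4 + 4*g^3*q^3 + 2*g^3*q^2 - 120*g^2*q^5 - 128*g^2*q^4 + 2*g^2*q^3 - 240*g*q^5 - 64*g*q^4 - 120*q^5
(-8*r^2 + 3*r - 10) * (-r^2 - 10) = 8*r^4 - 3*r^3 + 90*r^2 - 30*r + 100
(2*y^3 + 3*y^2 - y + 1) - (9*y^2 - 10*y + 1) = 2*y^3 - 6*y^2 + 9*y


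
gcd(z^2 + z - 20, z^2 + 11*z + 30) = z + 5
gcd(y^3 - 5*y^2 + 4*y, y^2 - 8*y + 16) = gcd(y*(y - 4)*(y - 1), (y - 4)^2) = y - 4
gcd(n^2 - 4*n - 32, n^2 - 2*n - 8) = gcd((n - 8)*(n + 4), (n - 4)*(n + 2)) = 1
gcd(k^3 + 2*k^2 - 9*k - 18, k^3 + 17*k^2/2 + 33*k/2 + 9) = 1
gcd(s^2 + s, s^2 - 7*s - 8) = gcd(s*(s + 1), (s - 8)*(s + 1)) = s + 1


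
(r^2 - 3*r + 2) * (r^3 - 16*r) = r^5 - 3*r^4 - 14*r^3 + 48*r^2 - 32*r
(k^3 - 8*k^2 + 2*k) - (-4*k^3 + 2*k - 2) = 5*k^3 - 8*k^2 + 2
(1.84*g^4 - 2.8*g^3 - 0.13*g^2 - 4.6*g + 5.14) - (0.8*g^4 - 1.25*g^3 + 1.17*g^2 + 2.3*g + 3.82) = 1.04*g^4 - 1.55*g^3 - 1.3*g^2 - 6.9*g + 1.32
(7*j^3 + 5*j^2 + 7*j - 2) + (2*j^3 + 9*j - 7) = 9*j^3 + 5*j^2 + 16*j - 9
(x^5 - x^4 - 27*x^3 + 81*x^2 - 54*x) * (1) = x^5 - x^4 - 27*x^3 + 81*x^2 - 54*x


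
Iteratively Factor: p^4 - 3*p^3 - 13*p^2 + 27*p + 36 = (p - 4)*(p^3 + p^2 - 9*p - 9) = (p - 4)*(p - 3)*(p^2 + 4*p + 3) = (p - 4)*(p - 3)*(p + 3)*(p + 1)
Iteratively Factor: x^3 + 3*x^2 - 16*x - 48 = (x - 4)*(x^2 + 7*x + 12) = (x - 4)*(x + 4)*(x + 3)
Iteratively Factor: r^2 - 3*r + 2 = (r - 1)*(r - 2)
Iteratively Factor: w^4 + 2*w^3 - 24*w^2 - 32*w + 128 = (w - 2)*(w^3 + 4*w^2 - 16*w - 64) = (w - 2)*(w + 4)*(w^2 - 16) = (w - 2)*(w + 4)^2*(w - 4)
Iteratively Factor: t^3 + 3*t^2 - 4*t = (t + 4)*(t^2 - t) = t*(t + 4)*(t - 1)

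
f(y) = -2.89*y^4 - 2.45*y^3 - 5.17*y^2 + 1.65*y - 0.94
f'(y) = -11.56*y^3 - 7.35*y^2 - 10.34*y + 1.65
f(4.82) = -1947.31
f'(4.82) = -1513.44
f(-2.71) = -150.49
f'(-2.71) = 205.77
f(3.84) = -837.95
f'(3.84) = -801.00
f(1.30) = -21.17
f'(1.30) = -49.61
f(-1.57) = -24.35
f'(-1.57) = 44.50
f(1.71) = -50.20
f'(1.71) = -95.33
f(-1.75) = -33.64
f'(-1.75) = 59.19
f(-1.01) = -8.36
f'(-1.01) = 16.51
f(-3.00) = -220.36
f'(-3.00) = 278.64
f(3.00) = -342.76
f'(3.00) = -407.64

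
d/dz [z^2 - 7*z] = 2*z - 7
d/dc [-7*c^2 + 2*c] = 2 - 14*c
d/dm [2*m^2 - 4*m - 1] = 4*m - 4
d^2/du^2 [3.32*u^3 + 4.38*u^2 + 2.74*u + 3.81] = 19.92*u + 8.76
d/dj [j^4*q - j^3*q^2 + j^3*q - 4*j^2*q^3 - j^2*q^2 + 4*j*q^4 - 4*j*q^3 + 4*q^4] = q*(4*j^3 - 3*j^2*q + 3*j^2 - 8*j*q^2 - 2*j*q + 4*q^3 - 4*q^2)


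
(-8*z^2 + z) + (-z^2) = -9*z^2 + z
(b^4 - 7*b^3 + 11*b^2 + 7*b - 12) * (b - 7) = b^5 - 14*b^4 + 60*b^3 - 70*b^2 - 61*b + 84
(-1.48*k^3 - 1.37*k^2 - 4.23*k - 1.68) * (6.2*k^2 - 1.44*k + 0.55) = -9.176*k^5 - 6.3628*k^4 - 25.0672*k^3 - 5.0783*k^2 + 0.0926999999999998*k - 0.924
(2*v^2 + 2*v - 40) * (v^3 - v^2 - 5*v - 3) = 2*v^5 - 52*v^3 + 24*v^2 + 194*v + 120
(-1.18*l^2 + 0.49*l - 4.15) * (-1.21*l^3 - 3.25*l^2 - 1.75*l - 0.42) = 1.4278*l^5 + 3.2421*l^4 + 5.494*l^3 + 13.1256*l^2 + 7.0567*l + 1.743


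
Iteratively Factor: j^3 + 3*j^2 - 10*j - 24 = (j - 3)*(j^2 + 6*j + 8) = (j - 3)*(j + 2)*(j + 4)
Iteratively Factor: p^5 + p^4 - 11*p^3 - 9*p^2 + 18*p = (p - 3)*(p^4 + 4*p^3 + p^2 - 6*p) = (p - 3)*(p + 2)*(p^3 + 2*p^2 - 3*p) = p*(p - 3)*(p + 2)*(p^2 + 2*p - 3) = p*(p - 3)*(p - 1)*(p + 2)*(p + 3)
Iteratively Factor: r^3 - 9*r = (r - 3)*(r^2 + 3*r) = r*(r - 3)*(r + 3)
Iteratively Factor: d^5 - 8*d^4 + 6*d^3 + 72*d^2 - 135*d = (d - 3)*(d^4 - 5*d^3 - 9*d^2 + 45*d) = d*(d - 3)*(d^3 - 5*d^2 - 9*d + 45) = d*(d - 5)*(d - 3)*(d^2 - 9) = d*(d - 5)*(d - 3)*(d + 3)*(d - 3)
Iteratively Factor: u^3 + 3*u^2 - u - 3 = (u + 3)*(u^2 - 1) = (u + 1)*(u + 3)*(u - 1)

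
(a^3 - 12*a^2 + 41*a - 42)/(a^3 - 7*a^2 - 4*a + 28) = (a - 3)/(a + 2)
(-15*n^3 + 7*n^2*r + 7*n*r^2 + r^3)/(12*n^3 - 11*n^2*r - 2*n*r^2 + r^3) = (5*n + r)/(-4*n + r)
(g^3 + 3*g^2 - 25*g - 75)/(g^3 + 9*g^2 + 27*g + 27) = (g^2 - 25)/(g^2 + 6*g + 9)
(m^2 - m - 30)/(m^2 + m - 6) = (m^2 - m - 30)/(m^2 + m - 6)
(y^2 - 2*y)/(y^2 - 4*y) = (y - 2)/(y - 4)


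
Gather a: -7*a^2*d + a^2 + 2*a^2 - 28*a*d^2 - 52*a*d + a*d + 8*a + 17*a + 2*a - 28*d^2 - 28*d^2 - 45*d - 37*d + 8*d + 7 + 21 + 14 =a^2*(3 - 7*d) + a*(-28*d^2 - 51*d + 27) - 56*d^2 - 74*d + 42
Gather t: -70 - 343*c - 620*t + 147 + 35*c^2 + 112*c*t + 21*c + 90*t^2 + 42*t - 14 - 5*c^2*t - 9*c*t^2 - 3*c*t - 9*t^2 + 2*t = 35*c^2 - 322*c + t^2*(81 - 9*c) + t*(-5*c^2 + 109*c - 576) + 63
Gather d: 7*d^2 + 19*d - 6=7*d^2 + 19*d - 6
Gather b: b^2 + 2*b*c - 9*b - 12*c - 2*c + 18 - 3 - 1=b^2 + b*(2*c - 9) - 14*c + 14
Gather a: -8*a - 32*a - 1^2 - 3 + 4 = -40*a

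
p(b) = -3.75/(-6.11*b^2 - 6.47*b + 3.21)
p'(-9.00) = 0.00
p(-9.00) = 0.01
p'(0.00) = -2.35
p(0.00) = -1.17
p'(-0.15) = -1.06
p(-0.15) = -0.93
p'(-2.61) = 0.21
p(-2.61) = 0.17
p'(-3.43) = 0.06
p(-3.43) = 0.08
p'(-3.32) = 0.07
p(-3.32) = 0.09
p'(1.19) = -0.46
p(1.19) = 0.29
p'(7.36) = -0.00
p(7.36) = 0.01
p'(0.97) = -0.88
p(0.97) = 0.43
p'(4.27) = -0.01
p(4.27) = 0.03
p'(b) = -3.75*(12.22*b + 6.47)/(-6.11*b^2 - 6.47*b + 3.21)^2 = (-45.825*b - 24.2625)/(6.11*b^2 + 6.47*b - 3.21)^2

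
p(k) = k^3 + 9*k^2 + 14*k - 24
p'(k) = 3*k^2 + 18*k + 14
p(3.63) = 193.24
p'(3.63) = 118.87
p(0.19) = -21.01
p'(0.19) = 17.53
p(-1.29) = -29.23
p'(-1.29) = -4.23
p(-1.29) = -29.23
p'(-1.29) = -4.23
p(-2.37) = -19.94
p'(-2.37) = -11.81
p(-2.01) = -23.90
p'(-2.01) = -10.06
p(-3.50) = -5.62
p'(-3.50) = -12.25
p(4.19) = 266.22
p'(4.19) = 142.09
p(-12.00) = -624.00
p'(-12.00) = 230.00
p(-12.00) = -624.00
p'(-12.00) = 230.00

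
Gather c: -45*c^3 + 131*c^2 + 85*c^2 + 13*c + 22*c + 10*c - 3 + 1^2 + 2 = -45*c^3 + 216*c^2 + 45*c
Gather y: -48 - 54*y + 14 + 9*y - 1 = -45*y - 35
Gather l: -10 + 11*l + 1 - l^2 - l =-l^2 + 10*l - 9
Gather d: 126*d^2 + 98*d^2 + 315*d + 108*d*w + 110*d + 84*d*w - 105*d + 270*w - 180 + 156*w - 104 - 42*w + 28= 224*d^2 + d*(192*w + 320) + 384*w - 256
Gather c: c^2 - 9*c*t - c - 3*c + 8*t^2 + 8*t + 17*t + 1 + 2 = c^2 + c*(-9*t - 4) + 8*t^2 + 25*t + 3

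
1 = 1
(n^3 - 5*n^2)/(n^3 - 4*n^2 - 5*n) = n/(n + 1)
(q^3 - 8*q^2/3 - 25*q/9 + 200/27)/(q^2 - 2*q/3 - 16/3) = (q^2 - 25/9)/(q + 2)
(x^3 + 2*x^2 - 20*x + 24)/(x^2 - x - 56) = (-x^3 - 2*x^2 + 20*x - 24)/(-x^2 + x + 56)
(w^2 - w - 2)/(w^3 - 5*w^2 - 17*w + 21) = (w^2 - w - 2)/(w^3 - 5*w^2 - 17*w + 21)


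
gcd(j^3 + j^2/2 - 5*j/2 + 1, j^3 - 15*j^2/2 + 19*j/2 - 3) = j^2 - 3*j/2 + 1/2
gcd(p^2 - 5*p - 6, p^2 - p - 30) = p - 6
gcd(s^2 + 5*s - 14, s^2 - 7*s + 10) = s - 2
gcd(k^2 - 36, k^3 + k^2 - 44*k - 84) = k + 6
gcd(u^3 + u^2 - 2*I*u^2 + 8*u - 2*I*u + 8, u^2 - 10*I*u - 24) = u - 4*I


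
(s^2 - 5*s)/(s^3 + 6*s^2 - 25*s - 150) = s/(s^2 + 11*s + 30)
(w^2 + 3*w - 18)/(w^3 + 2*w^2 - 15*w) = (w + 6)/(w*(w + 5))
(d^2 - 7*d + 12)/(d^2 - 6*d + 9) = (d - 4)/(d - 3)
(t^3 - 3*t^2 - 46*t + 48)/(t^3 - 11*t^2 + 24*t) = (t^2 + 5*t - 6)/(t*(t - 3))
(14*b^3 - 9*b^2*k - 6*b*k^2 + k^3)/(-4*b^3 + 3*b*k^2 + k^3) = (-7*b + k)/(2*b + k)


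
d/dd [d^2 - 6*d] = 2*d - 6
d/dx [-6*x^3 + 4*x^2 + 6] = 2*x*(4 - 9*x)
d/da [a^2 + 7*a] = 2*a + 7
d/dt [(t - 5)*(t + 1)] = 2*t - 4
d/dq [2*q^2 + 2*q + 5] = 4*q + 2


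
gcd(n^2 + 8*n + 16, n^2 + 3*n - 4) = n + 4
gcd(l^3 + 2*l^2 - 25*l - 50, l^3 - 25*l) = l^2 - 25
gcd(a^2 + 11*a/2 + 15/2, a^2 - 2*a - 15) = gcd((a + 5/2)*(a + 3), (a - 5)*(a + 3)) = a + 3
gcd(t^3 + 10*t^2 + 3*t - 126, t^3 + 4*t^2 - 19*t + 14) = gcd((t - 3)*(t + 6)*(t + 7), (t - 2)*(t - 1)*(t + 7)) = t + 7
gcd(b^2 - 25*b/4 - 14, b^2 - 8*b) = b - 8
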